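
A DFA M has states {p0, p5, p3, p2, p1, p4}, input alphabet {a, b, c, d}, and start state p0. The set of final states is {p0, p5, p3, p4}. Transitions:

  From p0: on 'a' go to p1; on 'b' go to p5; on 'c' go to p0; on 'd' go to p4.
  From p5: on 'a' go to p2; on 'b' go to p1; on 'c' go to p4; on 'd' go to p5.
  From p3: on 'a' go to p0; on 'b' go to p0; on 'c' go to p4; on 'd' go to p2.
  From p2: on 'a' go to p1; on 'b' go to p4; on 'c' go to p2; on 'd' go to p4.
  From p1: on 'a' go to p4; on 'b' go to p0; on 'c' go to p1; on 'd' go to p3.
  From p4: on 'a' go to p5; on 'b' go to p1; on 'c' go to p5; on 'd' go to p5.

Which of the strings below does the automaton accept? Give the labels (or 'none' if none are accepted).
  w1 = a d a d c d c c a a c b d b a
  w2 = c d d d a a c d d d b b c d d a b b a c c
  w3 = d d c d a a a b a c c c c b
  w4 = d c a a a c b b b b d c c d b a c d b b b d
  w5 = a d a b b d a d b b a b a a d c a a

w1: Trace: p0 -a-> p1 -d-> p3 -a-> p0 -d-> p4 -c-> p5 -d-> p5 -c-> p4 -c-> p5 -a-> p2 -a-> p1 -c-> p1 -b-> p0 -d-> p4 -b-> p1 -a-> p4  → end p4, accepted
w2: Trace: p0 -c-> p0 -d-> p4 -d-> p5 -d-> p5 -a-> p2 -a-> p1 -c-> p1 -d-> p3 -d-> p2 -d-> p4 -b-> p1 -b-> p0 -c-> p0 -d-> p4 -d-> p5 -a-> p2 -b-> p4 -b-> p1 -a-> p4 -c-> p5 -c-> p4  → end p4, accepted
w3: Trace: p0 -d-> p4 -d-> p5 -c-> p4 -d-> p5 -a-> p2 -a-> p1 -a-> p4 -b-> p1 -a-> p4 -c-> p5 -c-> p4 -c-> p5 -c-> p4 -b-> p1  → end p1, rejected
w4: Trace: p0 -d-> p4 -c-> p5 -a-> p2 -a-> p1 -a-> p4 -c-> p5 -b-> p1 -b-> p0 -b-> p5 -b-> p1 -d-> p3 -c-> p4 -c-> p5 -d-> p5 -b-> p1 -a-> p4 -c-> p5 -d-> p5 -b-> p1 -b-> p0 -b-> p5 -d-> p5  → end p5, accepted
w5: Trace: p0 -a-> p1 -d-> p3 -a-> p0 -b-> p5 -b-> p1 -d-> p3 -a-> p0 -d-> p4 -b-> p1 -b-> p0 -a-> p1 -b-> p0 -a-> p1 -a-> p4 -d-> p5 -c-> p4 -a-> p5 -a-> p2  → end p2, rejected

w1, w2, w4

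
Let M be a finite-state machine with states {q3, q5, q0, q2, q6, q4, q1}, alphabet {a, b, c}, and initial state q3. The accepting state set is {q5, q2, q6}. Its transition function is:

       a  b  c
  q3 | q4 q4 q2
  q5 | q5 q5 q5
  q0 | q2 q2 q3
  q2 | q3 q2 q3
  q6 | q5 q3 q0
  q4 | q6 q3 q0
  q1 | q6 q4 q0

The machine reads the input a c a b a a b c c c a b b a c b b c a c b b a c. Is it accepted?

Yes

q3 → q4 → q0 → q2 → q2 → q3 → q4 → q3 → q2 → q3 → q2 → q3 → q4 → q3 → q4 → q0 → q2 → q2 → q3 → q4 → q0 → q2 → q2 → q3 → q2
End state q2 is accepting.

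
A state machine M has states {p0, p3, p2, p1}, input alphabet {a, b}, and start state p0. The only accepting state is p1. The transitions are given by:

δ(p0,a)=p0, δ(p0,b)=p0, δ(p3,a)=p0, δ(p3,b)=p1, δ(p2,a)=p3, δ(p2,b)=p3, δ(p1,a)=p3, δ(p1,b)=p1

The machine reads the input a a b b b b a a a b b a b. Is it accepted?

No

p0 → p0 → p0 → p0 → p0 → p0 → p0 → p0 → p0 → p0 → p0 → p0 → p0 → p0
End state p0 is not accepting.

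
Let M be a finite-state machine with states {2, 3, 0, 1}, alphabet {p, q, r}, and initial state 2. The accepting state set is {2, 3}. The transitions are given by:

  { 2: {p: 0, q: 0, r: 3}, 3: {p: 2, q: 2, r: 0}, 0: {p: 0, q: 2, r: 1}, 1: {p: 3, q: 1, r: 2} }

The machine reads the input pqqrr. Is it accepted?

Trace: 2 -p-> 0 -q-> 2 -q-> 0 -r-> 1 -r-> 2
End state 2 is accepting.

Yes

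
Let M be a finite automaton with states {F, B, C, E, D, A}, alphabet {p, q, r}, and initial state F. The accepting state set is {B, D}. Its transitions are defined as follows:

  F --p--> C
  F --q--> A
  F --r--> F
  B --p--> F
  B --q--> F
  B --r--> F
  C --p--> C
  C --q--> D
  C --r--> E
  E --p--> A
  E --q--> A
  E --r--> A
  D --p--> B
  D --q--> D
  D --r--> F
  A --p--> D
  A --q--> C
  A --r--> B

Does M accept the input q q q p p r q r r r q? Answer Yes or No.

Trace: F -q-> A -q-> C -q-> D -p-> B -p-> F -r-> F -q-> A -r-> B -r-> F -r-> F -q-> A
End state A is not accepting.

No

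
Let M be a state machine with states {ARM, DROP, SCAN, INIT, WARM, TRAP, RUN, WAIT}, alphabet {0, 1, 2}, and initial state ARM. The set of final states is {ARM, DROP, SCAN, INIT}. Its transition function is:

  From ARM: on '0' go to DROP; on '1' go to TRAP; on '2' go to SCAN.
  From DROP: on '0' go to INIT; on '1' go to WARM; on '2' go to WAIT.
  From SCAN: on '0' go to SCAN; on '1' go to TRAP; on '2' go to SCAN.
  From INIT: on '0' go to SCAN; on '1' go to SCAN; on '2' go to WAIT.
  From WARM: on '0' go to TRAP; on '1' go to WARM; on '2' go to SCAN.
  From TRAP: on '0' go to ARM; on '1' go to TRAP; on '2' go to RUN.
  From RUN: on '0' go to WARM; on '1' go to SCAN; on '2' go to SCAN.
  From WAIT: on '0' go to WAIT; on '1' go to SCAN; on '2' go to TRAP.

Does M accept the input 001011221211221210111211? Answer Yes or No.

No

ARM → DROP → INIT → SCAN → SCAN → TRAP → TRAP → RUN → SCAN → TRAP → RUN → SCAN → TRAP → RUN → SCAN → TRAP → RUN → SCAN → SCAN → TRAP → TRAP → TRAP → RUN → SCAN → TRAP
End state TRAP is not accepting.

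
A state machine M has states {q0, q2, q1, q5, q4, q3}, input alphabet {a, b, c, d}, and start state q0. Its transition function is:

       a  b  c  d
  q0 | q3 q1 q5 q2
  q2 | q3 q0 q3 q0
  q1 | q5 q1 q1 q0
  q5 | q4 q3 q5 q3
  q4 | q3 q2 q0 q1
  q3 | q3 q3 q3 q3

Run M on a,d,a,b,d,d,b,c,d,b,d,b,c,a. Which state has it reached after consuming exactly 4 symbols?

q3

start at q0
read 'a': q0 → q3
read 'd': q3 → q3
read 'a': q3 → q3
read 'b': q3 → q3
After 4 symbols: q3.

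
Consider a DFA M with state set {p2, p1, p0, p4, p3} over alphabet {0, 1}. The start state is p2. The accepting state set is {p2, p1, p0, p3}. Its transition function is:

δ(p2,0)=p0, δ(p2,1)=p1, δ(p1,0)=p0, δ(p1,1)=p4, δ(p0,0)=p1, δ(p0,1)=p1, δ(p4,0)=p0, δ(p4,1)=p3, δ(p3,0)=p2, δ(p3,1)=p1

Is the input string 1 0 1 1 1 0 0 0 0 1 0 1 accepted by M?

Trace: p2 -1-> p1 -0-> p0 -1-> p1 -1-> p4 -1-> p3 -0-> p2 -0-> p0 -0-> p1 -0-> p0 -1-> p1 -0-> p0 -1-> p1
End state p1 is accepting.

Yes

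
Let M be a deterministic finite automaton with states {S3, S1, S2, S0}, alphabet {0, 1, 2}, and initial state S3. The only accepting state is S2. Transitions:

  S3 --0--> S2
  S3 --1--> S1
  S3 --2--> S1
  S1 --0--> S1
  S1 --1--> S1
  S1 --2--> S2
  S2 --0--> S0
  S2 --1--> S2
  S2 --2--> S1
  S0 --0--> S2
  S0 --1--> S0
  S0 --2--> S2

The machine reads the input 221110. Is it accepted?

No

Trace: S3 -2-> S1 -2-> S2 -1-> S2 -1-> S2 -1-> S2 -0-> S0
End state S0 is not accepting.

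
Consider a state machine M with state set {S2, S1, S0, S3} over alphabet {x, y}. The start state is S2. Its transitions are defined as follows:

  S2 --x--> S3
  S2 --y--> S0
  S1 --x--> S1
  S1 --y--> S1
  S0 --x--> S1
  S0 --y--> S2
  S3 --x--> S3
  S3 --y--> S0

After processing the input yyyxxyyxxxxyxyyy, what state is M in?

S1

start at S2
read 'y': S2 → S0
read 'y': S0 → S2
read 'y': S2 → S0
read 'x': S0 → S1
read 'x': S1 → S1
read 'y': S1 → S1
read 'y': S1 → S1
read 'x': S1 → S1
read 'x': S1 → S1
read 'x': S1 → S1
read 'x': S1 → S1
read 'y': S1 → S1
read 'x': S1 → S1
read 'y': S1 → S1
read 'y': S1 → S1
read 'y': S1 → S1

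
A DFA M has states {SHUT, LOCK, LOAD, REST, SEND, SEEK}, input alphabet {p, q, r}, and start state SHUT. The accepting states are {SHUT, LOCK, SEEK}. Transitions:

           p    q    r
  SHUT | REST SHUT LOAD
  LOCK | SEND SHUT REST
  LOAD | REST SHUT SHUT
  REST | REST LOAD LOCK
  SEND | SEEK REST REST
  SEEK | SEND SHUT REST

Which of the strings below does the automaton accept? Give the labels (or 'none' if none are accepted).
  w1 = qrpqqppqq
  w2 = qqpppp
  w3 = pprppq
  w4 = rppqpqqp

w1, w3

w1:
  start at SHUT
  read 'q': SHUT → SHUT
  read 'r': SHUT → LOAD
  read 'p': LOAD → REST
  read 'q': REST → LOAD
  read 'q': LOAD → SHUT
  read 'p': SHUT → REST
  read 'p': REST → REST
  read 'q': REST → LOAD
  read 'q': LOAD → SHUT
  end SHUT, accepted
w2:
  start at SHUT
  read 'q': SHUT → SHUT
  read 'q': SHUT → SHUT
  read 'p': SHUT → REST
  read 'p': REST → REST
  read 'p': REST → REST
  read 'p': REST → REST
  end REST, rejected
w3:
  start at SHUT
  read 'p': SHUT → REST
  read 'p': REST → REST
  read 'r': REST → LOCK
  read 'p': LOCK → SEND
  read 'p': SEND → SEEK
  read 'q': SEEK → SHUT
  end SHUT, accepted
w4:
  start at SHUT
  read 'r': SHUT → LOAD
  read 'p': LOAD → REST
  read 'p': REST → REST
  read 'q': REST → LOAD
  read 'p': LOAD → REST
  read 'q': REST → LOAD
  read 'q': LOAD → SHUT
  read 'p': SHUT → REST
  end REST, rejected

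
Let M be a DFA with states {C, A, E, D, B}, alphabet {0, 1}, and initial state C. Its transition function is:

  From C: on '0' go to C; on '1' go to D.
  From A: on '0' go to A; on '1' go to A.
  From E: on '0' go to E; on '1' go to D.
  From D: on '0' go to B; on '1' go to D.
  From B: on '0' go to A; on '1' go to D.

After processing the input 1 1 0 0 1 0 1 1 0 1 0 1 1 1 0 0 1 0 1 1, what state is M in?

A

C → D → D → B → A → A → A → A → A → A → A → A → A → A → A → A → A → A → A → A → A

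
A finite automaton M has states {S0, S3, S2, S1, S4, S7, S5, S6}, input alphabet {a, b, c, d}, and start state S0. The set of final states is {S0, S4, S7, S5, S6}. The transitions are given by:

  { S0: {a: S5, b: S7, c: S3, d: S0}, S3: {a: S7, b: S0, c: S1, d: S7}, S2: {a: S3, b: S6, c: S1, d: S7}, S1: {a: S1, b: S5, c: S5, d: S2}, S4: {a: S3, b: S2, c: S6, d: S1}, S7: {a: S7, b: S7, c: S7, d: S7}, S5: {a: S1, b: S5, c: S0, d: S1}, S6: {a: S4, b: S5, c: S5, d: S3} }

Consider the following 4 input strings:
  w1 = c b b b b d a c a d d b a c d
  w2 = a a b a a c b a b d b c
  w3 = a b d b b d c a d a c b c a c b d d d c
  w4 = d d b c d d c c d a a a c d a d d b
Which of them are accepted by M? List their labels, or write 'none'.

w1, w2, w3, w4

w1:
  start at S0
  read 'c': S0 → S3
  read 'b': S3 → S0
  read 'b': S0 → S7
  read 'b': S7 → S7
  read 'b': S7 → S7
  read 'd': S7 → S7
  read 'a': S7 → S7
  read 'c': S7 → S7
  read 'a': S7 → S7
  read 'd': S7 → S7
  read 'd': S7 → S7
  read 'b': S7 → S7
  read 'a': S7 → S7
  read 'c': S7 → S7
  read 'd': S7 → S7
  end S7, accepted
w2:
  start at S0
  read 'a': S0 → S5
  read 'a': S5 → S1
  read 'b': S1 → S5
  read 'a': S5 → S1
  read 'a': S1 → S1
  read 'c': S1 → S5
  read 'b': S5 → S5
  read 'a': S5 → S1
  read 'b': S1 → S5
  read 'd': S5 → S1
  read 'b': S1 → S5
  read 'c': S5 → S0
  end S0, accepted
w3:
  start at S0
  read 'a': S0 → S5
  read 'b': S5 → S5
  read 'd': S5 → S1
  read 'b': S1 → S5
  read 'b': S5 → S5
  read 'd': S5 → S1
  read 'c': S1 → S5
  read 'a': S5 → S1
  read 'd': S1 → S2
  read 'a': S2 → S3
  read 'c': S3 → S1
  read 'b': S1 → S5
  read 'c': S5 → S0
  read 'a': S0 → S5
  read 'c': S5 → S0
  read 'b': S0 → S7
  read 'd': S7 → S7
  read 'd': S7 → S7
  read 'd': S7 → S7
  read 'c': S7 → S7
  end S7, accepted
w4:
  start at S0
  read 'd': S0 → S0
  read 'd': S0 → S0
  read 'b': S0 → S7
  read 'c': S7 → S7
  read 'd': S7 → S7
  read 'd': S7 → S7
  read 'c': S7 → S7
  read 'c': S7 → S7
  read 'd': S7 → S7
  read 'a': S7 → S7
  read 'a': S7 → S7
  read 'a': S7 → S7
  read 'c': S7 → S7
  read 'd': S7 → S7
  read 'a': S7 → S7
  read 'd': S7 → S7
  read 'd': S7 → S7
  read 'b': S7 → S7
  end S7, accepted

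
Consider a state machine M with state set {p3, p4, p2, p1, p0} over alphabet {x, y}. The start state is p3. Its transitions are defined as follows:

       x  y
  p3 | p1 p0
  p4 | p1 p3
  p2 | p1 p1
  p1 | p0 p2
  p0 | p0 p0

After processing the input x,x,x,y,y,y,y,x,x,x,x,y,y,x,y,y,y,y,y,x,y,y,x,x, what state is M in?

p3 → p1 → p0 → p0 → p0 → p0 → p0 → p0 → p0 → p0 → p0 → p0 → p0 → p0 → p0 → p0 → p0 → p0 → p0 → p0 → p0 → p0 → p0 → p0 → p0

p0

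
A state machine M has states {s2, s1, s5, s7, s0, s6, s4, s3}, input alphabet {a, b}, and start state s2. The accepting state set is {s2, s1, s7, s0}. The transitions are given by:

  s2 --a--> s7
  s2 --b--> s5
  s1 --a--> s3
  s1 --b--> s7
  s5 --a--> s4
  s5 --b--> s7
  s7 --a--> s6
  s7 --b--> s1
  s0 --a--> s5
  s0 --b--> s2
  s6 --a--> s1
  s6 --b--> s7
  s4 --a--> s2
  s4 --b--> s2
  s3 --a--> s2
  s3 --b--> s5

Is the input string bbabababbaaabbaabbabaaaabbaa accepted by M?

Trace: s2 -b-> s5 -b-> s7 -a-> s6 -b-> s7 -a-> s6 -b-> s7 -a-> s6 -b-> s7 -b-> s1 -a-> s3 -a-> s2 -a-> s7 -b-> s1 -b-> s7 -a-> s6 -a-> s1 -b-> s7 -b-> s1 -a-> s3 -b-> s5 -a-> s4 -a-> s2 -a-> s7 -a-> s6 -b-> s7 -b-> s1 -a-> s3 -a-> s2
End state s2 is accepting.

Yes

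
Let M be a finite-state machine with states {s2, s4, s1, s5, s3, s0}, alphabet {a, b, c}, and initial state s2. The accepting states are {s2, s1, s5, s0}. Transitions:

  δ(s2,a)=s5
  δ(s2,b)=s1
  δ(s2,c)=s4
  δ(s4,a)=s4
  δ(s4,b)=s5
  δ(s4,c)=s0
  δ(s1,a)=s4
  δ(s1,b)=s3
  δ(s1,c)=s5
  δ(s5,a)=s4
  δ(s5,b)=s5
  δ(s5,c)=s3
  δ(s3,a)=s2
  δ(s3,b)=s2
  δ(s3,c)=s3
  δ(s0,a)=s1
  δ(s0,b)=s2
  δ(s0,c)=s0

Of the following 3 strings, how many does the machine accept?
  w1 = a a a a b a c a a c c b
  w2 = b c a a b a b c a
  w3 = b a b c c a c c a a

2

w1: Trace: s2 -a-> s5 -a-> s4 -a-> s4 -a-> s4 -b-> s5 -a-> s4 -c-> s0 -a-> s1 -a-> s4 -c-> s0 -c-> s0 -b-> s2  → end s2, accepted
w2: Trace: s2 -b-> s1 -c-> s5 -a-> s4 -a-> s4 -b-> s5 -a-> s4 -b-> s5 -c-> s3 -a-> s2  → end s2, accepted
w3: Trace: s2 -b-> s1 -a-> s4 -b-> s5 -c-> s3 -c-> s3 -a-> s2 -c-> s4 -c-> s0 -a-> s1 -a-> s4  → end s4, rejected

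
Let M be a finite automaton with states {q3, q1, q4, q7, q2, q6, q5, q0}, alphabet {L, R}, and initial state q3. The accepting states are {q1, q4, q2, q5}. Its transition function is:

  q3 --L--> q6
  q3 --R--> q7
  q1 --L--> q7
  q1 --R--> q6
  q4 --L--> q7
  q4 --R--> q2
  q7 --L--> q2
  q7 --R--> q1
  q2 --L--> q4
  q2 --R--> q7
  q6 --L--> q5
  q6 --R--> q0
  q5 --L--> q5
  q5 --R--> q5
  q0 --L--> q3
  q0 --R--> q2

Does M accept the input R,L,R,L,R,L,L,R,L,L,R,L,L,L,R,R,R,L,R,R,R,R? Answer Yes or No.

Yes

Trace: q3 -R-> q7 -L-> q2 -R-> q7 -L-> q2 -R-> q7 -L-> q2 -L-> q4 -R-> q2 -L-> q4 -L-> q7 -R-> q1 -L-> q7 -L-> q2 -L-> q4 -R-> q2 -R-> q7 -R-> q1 -L-> q7 -R-> q1 -R-> q6 -R-> q0 -R-> q2
End state q2 is accepting.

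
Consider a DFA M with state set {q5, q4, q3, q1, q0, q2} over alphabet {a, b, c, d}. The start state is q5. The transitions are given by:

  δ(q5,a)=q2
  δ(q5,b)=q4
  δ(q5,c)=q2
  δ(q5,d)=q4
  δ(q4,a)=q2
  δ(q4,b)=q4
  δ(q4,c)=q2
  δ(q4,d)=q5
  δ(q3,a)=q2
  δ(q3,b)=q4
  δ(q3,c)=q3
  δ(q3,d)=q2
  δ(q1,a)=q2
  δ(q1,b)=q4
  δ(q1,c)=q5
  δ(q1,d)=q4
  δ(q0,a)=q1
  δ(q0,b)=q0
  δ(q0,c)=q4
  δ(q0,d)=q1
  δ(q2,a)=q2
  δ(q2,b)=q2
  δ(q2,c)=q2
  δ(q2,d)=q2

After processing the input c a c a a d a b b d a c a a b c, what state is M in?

Trace: q5 -c-> q2 -a-> q2 -c-> q2 -a-> q2 -a-> q2 -d-> q2 -a-> q2 -b-> q2 -b-> q2 -d-> q2 -a-> q2 -c-> q2 -a-> q2 -a-> q2 -b-> q2 -c-> q2

q2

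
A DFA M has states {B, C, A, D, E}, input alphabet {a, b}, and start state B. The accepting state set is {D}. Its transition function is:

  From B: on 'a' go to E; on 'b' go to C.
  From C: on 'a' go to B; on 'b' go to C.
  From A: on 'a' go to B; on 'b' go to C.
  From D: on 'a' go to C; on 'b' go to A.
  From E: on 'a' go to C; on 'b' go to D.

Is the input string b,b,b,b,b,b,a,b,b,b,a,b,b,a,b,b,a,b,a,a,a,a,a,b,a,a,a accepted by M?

No

B → C → C → C → C → C → C → B → C → C → C → B → C → C → B → C → C → B → C → B → E → C → B → E → D → C → B → E
End state E is not accepting.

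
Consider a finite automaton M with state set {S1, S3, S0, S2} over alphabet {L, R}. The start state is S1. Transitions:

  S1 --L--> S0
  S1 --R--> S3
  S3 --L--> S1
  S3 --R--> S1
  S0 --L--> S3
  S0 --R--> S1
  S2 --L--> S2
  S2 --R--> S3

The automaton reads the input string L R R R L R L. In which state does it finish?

Trace: S1 -L-> S0 -R-> S1 -R-> S3 -R-> S1 -L-> S0 -R-> S1 -L-> S0

S0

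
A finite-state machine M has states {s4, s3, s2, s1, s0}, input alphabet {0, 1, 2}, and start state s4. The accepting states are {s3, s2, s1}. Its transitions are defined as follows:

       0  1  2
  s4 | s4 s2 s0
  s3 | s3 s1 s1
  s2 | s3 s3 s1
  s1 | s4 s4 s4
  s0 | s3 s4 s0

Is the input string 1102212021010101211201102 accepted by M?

Yes

start at s4
read '1': s4 → s2
read '1': s2 → s3
read '0': s3 → s3
read '2': s3 → s1
read '2': s1 → s4
read '1': s4 → s2
read '2': s2 → s1
read '0': s1 → s4
read '2': s4 → s0
read '1': s0 → s4
read '0': s4 → s4
read '1': s4 → s2
read '0': s2 → s3
read '1': s3 → s1
read '0': s1 → s4
read '1': s4 → s2
read '2': s2 → s1
read '1': s1 → s4
read '1': s4 → s2
read '2': s2 → s1
read '0': s1 → s4
read '1': s4 → s2
read '1': s2 → s3
read '0': s3 → s3
read '2': s3 → s1
End state s1 is accepting.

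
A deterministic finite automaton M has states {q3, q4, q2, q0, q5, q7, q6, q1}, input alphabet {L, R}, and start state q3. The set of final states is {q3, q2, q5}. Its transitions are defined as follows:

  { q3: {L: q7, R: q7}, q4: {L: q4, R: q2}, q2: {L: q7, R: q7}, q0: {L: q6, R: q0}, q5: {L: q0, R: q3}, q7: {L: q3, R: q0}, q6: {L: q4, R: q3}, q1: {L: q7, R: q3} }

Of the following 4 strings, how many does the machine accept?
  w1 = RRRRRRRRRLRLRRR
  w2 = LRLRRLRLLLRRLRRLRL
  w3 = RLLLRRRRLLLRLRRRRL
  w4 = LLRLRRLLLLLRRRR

w1: Trace: q3 -R-> q7 -R-> q0 -R-> q0 -R-> q0 -R-> q0 -R-> q0 -R-> q0 -R-> q0 -R-> q0 -L-> q6 -R-> q3 -L-> q7 -R-> q0 -R-> q0 -R-> q0  → end q0, rejected
w2: Trace: q3 -L-> q7 -R-> q0 -L-> q6 -R-> q3 -R-> q7 -L-> q3 -R-> q7 -L-> q3 -L-> q7 -L-> q3 -R-> q7 -R-> q0 -L-> q6 -R-> q3 -R-> q7 -L-> q3 -R-> q7 -L-> q3  → end q3, accepted
w3: Trace: q3 -R-> q7 -L-> q3 -L-> q7 -L-> q3 -R-> q7 -R-> q0 -R-> q0 -R-> q0 -L-> q6 -L-> q4 -L-> q4 -R-> q2 -L-> q7 -R-> q0 -R-> q0 -R-> q0 -R-> q0 -L-> q6  → end q6, rejected
w4: Trace: q3 -L-> q7 -L-> q3 -R-> q7 -L-> q3 -R-> q7 -R-> q0 -L-> q6 -L-> q4 -L-> q4 -L-> q4 -L-> q4 -R-> q2 -R-> q7 -R-> q0 -R-> q0  → end q0, rejected

1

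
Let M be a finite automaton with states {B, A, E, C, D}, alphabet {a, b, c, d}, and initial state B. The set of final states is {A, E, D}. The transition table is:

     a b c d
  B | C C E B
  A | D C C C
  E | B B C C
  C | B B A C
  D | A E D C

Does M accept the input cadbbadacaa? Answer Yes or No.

No

Trace: B -c-> E -a-> B -d-> B -b-> C -b-> B -a-> C -d-> C -a-> B -c-> E -a-> B -a-> C
End state C is not accepting.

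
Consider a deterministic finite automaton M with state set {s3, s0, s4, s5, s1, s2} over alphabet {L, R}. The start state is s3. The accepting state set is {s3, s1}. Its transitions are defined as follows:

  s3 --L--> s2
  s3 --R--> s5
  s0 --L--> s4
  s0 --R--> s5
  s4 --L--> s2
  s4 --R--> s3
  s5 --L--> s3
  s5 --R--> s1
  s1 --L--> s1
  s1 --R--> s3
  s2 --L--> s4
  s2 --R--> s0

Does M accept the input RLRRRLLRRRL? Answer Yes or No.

Yes

Trace: s3 -R-> s5 -L-> s3 -R-> s5 -R-> s1 -R-> s3 -L-> s2 -L-> s4 -R-> s3 -R-> s5 -R-> s1 -L-> s1
End state s1 is accepting.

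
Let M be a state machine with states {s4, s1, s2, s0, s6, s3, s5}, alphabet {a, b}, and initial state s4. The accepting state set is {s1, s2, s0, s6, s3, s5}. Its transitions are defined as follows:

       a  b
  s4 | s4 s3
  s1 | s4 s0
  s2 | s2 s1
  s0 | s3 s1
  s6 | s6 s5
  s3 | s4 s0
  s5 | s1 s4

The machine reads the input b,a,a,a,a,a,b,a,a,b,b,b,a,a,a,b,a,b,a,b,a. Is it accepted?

No

Trace: s4 -b-> s3 -a-> s4 -a-> s4 -a-> s4 -a-> s4 -a-> s4 -b-> s3 -a-> s4 -a-> s4 -b-> s3 -b-> s0 -b-> s1 -a-> s4 -a-> s4 -a-> s4 -b-> s3 -a-> s4 -b-> s3 -a-> s4 -b-> s3 -a-> s4
End state s4 is not accepting.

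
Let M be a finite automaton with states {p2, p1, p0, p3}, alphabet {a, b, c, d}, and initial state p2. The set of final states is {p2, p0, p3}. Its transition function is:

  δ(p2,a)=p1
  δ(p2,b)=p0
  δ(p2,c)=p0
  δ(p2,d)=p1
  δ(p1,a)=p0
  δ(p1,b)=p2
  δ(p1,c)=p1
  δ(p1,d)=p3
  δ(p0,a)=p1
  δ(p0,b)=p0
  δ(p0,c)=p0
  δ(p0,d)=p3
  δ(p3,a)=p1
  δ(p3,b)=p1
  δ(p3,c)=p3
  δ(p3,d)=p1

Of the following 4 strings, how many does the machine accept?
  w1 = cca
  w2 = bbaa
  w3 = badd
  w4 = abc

w1: p2 → p0 → p0 → p1  → end p1, rejected
w2: p2 → p0 → p0 → p1 → p0  → end p0, accepted
w3: p2 → p0 → p1 → p3 → p1  → end p1, rejected
w4: p2 → p1 → p2 → p0  → end p0, accepted

2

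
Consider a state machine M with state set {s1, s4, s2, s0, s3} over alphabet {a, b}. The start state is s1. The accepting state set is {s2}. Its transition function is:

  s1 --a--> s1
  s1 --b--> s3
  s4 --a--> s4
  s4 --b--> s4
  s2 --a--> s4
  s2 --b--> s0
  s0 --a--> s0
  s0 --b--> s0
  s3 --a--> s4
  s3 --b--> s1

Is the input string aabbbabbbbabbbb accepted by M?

Trace: s1 -a-> s1 -a-> s1 -b-> s3 -b-> s1 -b-> s3 -a-> s4 -b-> s4 -b-> s4 -b-> s4 -b-> s4 -a-> s4 -b-> s4 -b-> s4 -b-> s4 -b-> s4
End state s4 is not accepting.

No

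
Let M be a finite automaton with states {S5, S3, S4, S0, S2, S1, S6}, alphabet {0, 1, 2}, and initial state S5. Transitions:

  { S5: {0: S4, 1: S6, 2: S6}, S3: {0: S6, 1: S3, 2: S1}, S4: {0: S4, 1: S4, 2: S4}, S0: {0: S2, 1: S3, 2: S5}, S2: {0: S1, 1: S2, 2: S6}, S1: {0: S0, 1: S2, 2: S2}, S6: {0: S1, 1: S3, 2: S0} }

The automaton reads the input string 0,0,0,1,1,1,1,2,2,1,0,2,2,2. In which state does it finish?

S4

S5 → S4 → S4 → S4 → S4 → S4 → S4 → S4 → S4 → S4 → S4 → S4 → S4 → S4 → S4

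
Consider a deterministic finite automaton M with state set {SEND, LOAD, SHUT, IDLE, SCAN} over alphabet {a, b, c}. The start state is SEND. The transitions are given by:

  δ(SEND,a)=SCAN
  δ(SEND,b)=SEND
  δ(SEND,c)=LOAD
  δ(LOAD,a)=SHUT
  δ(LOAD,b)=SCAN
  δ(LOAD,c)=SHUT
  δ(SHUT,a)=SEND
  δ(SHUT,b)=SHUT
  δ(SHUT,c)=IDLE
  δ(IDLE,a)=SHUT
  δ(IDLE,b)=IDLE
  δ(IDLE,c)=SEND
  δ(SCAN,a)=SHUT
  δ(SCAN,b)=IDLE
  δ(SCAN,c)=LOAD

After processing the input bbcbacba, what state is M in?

Trace: SEND -b-> SEND -b-> SEND -c-> LOAD -b-> SCAN -a-> SHUT -c-> IDLE -b-> IDLE -a-> SHUT

SHUT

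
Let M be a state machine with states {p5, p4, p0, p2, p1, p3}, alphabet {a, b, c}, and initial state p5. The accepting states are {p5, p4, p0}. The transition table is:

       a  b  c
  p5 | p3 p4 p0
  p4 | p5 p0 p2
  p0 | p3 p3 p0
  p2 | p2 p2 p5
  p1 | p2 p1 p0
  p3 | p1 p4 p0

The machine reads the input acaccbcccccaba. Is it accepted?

Yes

start at p5
read 'a': p5 → p3
read 'c': p3 → p0
read 'a': p0 → p3
read 'c': p3 → p0
read 'c': p0 → p0
read 'b': p0 → p3
read 'c': p3 → p0
read 'c': p0 → p0
read 'c': p0 → p0
read 'c': p0 → p0
read 'c': p0 → p0
read 'a': p0 → p3
read 'b': p3 → p4
read 'a': p4 → p5
End state p5 is accepting.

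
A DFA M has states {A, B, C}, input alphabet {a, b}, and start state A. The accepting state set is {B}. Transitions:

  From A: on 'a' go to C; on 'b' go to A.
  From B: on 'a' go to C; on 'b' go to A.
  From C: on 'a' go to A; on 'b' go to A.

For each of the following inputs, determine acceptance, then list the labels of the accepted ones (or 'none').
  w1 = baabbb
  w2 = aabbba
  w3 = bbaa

none

w1:
  start at A
  read 'b': A → A
  read 'a': A → C
  read 'a': C → A
  read 'b': A → A
  read 'b': A → A
  read 'b': A → A
  end A, rejected
w2:
  start at A
  read 'a': A → C
  read 'a': C → A
  read 'b': A → A
  read 'b': A → A
  read 'b': A → A
  read 'a': A → C
  end C, rejected
w3:
  start at A
  read 'b': A → A
  read 'b': A → A
  read 'a': A → C
  read 'a': C → A
  end A, rejected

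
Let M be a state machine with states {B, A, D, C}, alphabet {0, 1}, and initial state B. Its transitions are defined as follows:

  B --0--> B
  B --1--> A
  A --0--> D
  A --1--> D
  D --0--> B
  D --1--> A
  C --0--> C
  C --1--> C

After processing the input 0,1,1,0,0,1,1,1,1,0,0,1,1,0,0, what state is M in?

B

start at B
read '0': B → B
read '1': B → A
read '1': A → D
read '0': D → B
read '0': B → B
read '1': B → A
read '1': A → D
read '1': D → A
read '1': A → D
read '0': D → B
read '0': B → B
read '1': B → A
read '1': A → D
read '0': D → B
read '0': B → B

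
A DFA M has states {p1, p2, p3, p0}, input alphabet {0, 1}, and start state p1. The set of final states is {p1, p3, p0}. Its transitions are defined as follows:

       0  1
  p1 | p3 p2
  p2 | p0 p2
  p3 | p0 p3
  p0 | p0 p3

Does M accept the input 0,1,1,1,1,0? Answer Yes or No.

Trace: p1 -0-> p3 -1-> p3 -1-> p3 -1-> p3 -1-> p3 -0-> p0
End state p0 is accepting.

Yes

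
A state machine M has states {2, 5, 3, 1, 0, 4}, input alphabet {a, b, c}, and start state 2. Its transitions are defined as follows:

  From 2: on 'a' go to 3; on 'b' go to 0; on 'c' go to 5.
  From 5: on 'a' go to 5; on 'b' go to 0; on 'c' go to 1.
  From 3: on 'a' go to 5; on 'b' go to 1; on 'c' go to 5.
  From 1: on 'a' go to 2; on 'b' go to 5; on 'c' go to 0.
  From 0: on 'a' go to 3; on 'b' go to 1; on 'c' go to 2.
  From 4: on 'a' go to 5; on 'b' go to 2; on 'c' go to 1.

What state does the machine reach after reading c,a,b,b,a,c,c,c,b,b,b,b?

1

start at 2
read 'c': 2 → 5
read 'a': 5 → 5
read 'b': 5 → 0
read 'b': 0 → 1
read 'a': 1 → 2
read 'c': 2 → 5
read 'c': 5 → 1
read 'c': 1 → 0
read 'b': 0 → 1
read 'b': 1 → 5
read 'b': 5 → 0
read 'b': 0 → 1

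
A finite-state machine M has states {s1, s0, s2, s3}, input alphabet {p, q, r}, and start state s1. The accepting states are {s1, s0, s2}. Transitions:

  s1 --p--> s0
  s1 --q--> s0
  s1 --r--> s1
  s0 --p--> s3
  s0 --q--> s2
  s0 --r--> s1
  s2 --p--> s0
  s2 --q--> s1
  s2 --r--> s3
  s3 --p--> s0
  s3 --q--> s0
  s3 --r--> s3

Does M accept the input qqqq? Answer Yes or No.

start at s1
read 'q': s1 → s0
read 'q': s0 → s2
read 'q': s2 → s1
read 'q': s1 → s0
End state s0 is accepting.

Yes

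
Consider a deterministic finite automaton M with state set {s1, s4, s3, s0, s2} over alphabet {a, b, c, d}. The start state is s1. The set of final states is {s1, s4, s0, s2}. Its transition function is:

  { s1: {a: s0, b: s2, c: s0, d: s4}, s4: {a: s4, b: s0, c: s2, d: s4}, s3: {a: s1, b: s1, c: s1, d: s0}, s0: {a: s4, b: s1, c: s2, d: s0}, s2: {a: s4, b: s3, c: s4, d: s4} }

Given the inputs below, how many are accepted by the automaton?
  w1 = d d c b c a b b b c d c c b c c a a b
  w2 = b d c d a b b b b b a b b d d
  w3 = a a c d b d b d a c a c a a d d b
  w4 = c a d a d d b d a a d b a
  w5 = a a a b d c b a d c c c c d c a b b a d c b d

5

w1: s1 → s4 → s4 → s2 → s3 → s1 → s0 → s1 → s2 → s3 → s1 → s4 → s2 → s4 → s0 → s2 → s4 → s4 → s4 → s0  → end s0, accepted
w2: s1 → s2 → s4 → s2 → s4 → s4 → s0 → s1 → s2 → s3 → s1 → s0 → s1 → s2 → s4 → s4  → end s4, accepted
w3: s1 → s0 → s4 → s2 → s4 → s0 → s0 → s1 → s4 → s4 → s2 → s4 → s2 → s4 → s4 → s4 → s4 → s0  → end s0, accepted
w4: s1 → s0 → s4 → s4 → s4 → s4 → s4 → s0 → s0 → s4 → s4 → s4 → s0 → s4  → end s4, accepted
w5: s1 → s0 → s4 → s4 → s0 → s0 → s2 → s3 → s1 → s4 → s2 → s4 → s2 → s4 → s4 → s2 → s4 → s0 → s1 → s0 → s0 → s2 → s3 → s0  → end s0, accepted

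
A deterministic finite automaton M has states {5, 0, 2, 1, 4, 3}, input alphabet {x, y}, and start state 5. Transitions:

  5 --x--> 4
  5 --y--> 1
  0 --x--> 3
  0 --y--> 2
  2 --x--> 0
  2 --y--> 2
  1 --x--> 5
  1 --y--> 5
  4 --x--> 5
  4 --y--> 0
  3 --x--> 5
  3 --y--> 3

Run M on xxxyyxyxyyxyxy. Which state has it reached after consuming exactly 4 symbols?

0

5 → 4 → 5 → 4 → 0
After 4 symbols: 0.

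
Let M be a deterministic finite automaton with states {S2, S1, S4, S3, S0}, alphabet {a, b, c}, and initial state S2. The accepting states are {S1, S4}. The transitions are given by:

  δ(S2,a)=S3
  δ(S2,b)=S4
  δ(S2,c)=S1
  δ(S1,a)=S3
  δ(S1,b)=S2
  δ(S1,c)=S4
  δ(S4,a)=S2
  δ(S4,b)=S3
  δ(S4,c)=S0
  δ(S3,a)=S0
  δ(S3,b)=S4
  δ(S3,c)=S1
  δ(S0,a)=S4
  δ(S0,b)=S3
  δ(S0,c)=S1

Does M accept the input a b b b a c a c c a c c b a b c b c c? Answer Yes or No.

Trace: S2 -a-> S3 -b-> S4 -b-> S3 -b-> S4 -a-> S2 -c-> S1 -a-> S3 -c-> S1 -c-> S4 -a-> S2 -c-> S1 -c-> S4 -b-> S3 -a-> S0 -b-> S3 -c-> S1 -b-> S2 -c-> S1 -c-> S4
End state S4 is accepting.

Yes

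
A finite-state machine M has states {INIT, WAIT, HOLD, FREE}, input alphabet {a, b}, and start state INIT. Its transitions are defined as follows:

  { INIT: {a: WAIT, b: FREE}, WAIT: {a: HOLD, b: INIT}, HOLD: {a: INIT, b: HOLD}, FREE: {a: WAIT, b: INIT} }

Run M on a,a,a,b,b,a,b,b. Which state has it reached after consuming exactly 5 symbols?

INIT

Trace: INIT -a-> WAIT -a-> HOLD -a-> INIT -b-> FREE -b-> INIT
After 5 symbols: INIT.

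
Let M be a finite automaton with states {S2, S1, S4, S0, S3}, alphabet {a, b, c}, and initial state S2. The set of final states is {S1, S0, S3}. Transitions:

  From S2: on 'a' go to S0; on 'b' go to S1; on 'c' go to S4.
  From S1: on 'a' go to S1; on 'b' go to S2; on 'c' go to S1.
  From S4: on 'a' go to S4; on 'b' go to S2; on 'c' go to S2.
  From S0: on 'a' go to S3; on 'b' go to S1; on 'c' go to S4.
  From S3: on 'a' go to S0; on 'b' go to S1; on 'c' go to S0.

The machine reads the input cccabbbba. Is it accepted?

Yes

start at S2
read 'c': S2 → S4
read 'c': S4 → S2
read 'c': S2 → S4
read 'a': S4 → S4
read 'b': S4 → S2
read 'b': S2 → S1
read 'b': S1 → S2
read 'b': S2 → S1
read 'a': S1 → S1
End state S1 is accepting.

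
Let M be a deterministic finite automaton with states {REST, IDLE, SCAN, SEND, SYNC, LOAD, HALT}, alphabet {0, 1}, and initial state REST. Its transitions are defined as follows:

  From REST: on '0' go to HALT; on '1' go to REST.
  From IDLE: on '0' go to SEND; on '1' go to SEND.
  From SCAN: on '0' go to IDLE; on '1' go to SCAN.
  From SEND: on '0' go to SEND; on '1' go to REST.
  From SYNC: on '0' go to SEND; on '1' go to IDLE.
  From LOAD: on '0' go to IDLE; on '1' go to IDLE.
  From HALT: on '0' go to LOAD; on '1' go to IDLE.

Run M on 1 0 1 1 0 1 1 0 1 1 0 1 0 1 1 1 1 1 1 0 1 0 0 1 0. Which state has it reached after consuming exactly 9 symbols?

Trace: REST -1-> REST -0-> HALT -1-> IDLE -1-> SEND -0-> SEND -1-> REST -1-> REST -0-> HALT -1-> IDLE
After 9 symbols: IDLE.

IDLE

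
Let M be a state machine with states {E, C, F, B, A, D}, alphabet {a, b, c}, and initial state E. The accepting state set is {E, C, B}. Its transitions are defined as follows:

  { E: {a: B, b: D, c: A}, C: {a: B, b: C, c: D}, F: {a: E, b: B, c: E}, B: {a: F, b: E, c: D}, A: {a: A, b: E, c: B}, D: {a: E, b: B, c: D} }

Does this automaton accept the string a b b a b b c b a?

No

E → B → E → D → E → D → B → D → B → F
End state F is not accepting.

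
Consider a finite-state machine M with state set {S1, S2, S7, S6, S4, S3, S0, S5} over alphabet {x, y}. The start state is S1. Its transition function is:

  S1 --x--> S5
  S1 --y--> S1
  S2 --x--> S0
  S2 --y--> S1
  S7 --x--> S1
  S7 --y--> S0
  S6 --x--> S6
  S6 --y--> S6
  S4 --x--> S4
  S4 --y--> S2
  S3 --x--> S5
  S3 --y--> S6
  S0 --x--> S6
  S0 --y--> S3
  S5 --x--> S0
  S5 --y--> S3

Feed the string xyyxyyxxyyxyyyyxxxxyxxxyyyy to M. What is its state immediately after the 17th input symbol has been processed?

S1 → S5 → S3 → S6 → S6 → S6 → S6 → S6 → S6 → S6 → S6 → S6 → S6 → S6 → S6 → S6 → S6 → S6
After 17 symbols: S6.

S6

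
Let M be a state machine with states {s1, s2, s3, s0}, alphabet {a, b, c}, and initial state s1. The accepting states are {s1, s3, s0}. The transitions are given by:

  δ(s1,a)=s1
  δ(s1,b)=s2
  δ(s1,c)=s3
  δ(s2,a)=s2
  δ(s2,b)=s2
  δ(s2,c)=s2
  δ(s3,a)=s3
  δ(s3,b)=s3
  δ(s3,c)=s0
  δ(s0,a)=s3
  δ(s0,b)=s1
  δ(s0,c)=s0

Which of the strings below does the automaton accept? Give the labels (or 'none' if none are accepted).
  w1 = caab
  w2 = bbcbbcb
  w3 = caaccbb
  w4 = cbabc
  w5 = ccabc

w1, w4, w5

w1: s1 → s3 → s3 → s3 → s3  → end s3, accepted
w2: s1 → s2 → s2 → s2 → s2 → s2 → s2 → s2  → end s2, rejected
w3: s1 → s3 → s3 → s3 → s0 → s0 → s1 → s2  → end s2, rejected
w4: s1 → s3 → s3 → s3 → s3 → s0  → end s0, accepted
w5: s1 → s3 → s0 → s3 → s3 → s0  → end s0, accepted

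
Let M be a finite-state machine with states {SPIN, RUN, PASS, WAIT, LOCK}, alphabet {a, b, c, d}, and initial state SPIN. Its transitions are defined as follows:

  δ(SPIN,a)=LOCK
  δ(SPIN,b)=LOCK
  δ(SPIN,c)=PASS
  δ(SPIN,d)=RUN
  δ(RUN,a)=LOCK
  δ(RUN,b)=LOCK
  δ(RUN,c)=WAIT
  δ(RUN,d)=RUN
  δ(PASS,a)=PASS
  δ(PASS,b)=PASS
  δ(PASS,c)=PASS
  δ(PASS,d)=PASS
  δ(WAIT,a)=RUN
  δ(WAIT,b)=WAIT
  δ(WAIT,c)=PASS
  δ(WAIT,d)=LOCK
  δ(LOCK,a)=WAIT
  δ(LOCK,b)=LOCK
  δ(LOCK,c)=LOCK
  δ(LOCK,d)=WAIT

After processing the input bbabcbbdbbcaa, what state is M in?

PASS

SPIN → LOCK → LOCK → WAIT → WAIT → PASS → PASS → PASS → PASS → PASS → PASS → PASS → PASS → PASS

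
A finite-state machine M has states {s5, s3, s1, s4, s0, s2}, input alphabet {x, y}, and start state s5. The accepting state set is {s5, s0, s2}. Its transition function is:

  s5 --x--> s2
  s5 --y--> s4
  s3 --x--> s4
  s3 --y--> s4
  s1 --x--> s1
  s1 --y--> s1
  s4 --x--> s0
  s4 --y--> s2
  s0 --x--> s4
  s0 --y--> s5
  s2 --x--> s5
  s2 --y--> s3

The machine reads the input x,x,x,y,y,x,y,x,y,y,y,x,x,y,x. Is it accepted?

start at s5
read 'x': s5 → s2
read 'x': s2 → s5
read 'x': s5 → s2
read 'y': s2 → s3
read 'y': s3 → s4
read 'x': s4 → s0
read 'y': s0 → s5
read 'x': s5 → s2
read 'y': s2 → s3
read 'y': s3 → s4
read 'y': s4 → s2
read 'x': s2 → s5
read 'x': s5 → s2
read 'y': s2 → s3
read 'x': s3 → s4
End state s4 is not accepting.

No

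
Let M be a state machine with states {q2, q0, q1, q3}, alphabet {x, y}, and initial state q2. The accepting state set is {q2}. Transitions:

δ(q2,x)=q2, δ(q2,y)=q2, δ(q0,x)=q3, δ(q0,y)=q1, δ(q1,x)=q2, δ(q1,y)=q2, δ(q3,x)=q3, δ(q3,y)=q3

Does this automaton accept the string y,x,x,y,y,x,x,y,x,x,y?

Yes

q2 → q2 → q2 → q2 → q2 → q2 → q2 → q2 → q2 → q2 → q2 → q2
End state q2 is accepting.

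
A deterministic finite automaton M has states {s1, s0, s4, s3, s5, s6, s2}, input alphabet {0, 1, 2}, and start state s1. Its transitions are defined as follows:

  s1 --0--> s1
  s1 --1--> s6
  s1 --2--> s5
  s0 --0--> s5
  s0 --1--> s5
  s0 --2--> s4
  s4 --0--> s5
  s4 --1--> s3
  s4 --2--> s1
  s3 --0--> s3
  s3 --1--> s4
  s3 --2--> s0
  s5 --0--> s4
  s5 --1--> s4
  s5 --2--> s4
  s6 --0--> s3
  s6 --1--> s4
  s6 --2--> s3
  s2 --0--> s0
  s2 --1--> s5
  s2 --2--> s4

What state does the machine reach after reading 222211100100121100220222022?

s1

Trace: s1 -2-> s5 -2-> s4 -2-> s1 -2-> s5 -1-> s4 -1-> s3 -1-> s4 -0-> s5 -0-> s4 -1-> s3 -0-> s3 -0-> s3 -1-> s4 -2-> s1 -1-> s6 -1-> s4 -0-> s5 -0-> s4 -2-> s1 -2-> s5 -0-> s4 -2-> s1 -2-> s5 -2-> s4 -0-> s5 -2-> s4 -2-> s1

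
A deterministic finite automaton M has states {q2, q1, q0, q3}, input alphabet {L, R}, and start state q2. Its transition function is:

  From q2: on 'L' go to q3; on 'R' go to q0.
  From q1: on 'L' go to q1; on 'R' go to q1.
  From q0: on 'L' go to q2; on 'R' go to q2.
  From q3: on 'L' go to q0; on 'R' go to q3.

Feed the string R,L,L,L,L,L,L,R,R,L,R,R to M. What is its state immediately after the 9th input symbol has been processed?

Trace: q2 -R-> q0 -L-> q2 -L-> q3 -L-> q0 -L-> q2 -L-> q3 -L-> q0 -R-> q2 -R-> q0
After 9 symbols: q0.

q0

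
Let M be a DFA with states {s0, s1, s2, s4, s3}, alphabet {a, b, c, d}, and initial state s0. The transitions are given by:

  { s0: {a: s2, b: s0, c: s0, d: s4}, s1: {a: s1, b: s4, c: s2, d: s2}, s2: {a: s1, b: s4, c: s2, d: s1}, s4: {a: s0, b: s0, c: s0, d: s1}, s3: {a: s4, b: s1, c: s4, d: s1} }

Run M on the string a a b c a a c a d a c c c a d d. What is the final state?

s1

Trace: s0 -a-> s2 -a-> s1 -b-> s4 -c-> s0 -a-> s2 -a-> s1 -c-> s2 -a-> s1 -d-> s2 -a-> s1 -c-> s2 -c-> s2 -c-> s2 -a-> s1 -d-> s2 -d-> s1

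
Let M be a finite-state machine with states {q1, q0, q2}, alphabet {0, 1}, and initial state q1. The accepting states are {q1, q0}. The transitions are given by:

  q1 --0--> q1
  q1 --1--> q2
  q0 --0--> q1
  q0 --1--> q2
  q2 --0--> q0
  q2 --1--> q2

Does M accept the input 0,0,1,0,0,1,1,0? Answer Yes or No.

Yes

q1 → q1 → q1 → q2 → q0 → q1 → q2 → q2 → q0
End state q0 is accepting.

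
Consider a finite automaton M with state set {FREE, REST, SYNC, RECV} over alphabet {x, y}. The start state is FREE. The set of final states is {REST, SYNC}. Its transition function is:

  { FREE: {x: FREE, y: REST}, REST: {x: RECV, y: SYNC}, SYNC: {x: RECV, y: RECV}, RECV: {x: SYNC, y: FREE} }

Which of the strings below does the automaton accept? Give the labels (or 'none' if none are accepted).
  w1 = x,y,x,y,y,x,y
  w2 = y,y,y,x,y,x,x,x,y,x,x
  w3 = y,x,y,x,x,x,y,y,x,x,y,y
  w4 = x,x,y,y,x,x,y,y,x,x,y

w4

w1:
  start at FREE
  read 'x': FREE → FREE
  read 'y': FREE → REST
  read 'x': REST → RECV
  read 'y': RECV → FREE
  read 'y': FREE → REST
  read 'x': REST → RECV
  read 'y': RECV → FREE
  end FREE, rejected
w2:
  start at FREE
  read 'y': FREE → REST
  read 'y': REST → SYNC
  read 'y': SYNC → RECV
  read 'x': RECV → SYNC
  read 'y': SYNC → RECV
  read 'x': RECV → SYNC
  read 'x': SYNC → RECV
  read 'x': RECV → SYNC
  read 'y': SYNC → RECV
  read 'x': RECV → SYNC
  read 'x': SYNC → RECV
  end RECV, rejected
w3:
  start at FREE
  read 'y': FREE → REST
  read 'x': REST → RECV
  read 'y': RECV → FREE
  read 'x': FREE → FREE
  read 'x': FREE → FREE
  read 'x': FREE → FREE
  read 'y': FREE → REST
  read 'y': REST → SYNC
  read 'x': SYNC → RECV
  read 'x': RECV → SYNC
  read 'y': SYNC → RECV
  read 'y': RECV → FREE
  end FREE, rejected
w4:
  start at FREE
  read 'x': FREE → FREE
  read 'x': FREE → FREE
  read 'y': FREE → REST
  read 'y': REST → SYNC
  read 'x': SYNC → RECV
  read 'x': RECV → SYNC
  read 'y': SYNC → RECV
  read 'y': RECV → FREE
  read 'x': FREE → FREE
  read 'x': FREE → FREE
  read 'y': FREE → REST
  end REST, accepted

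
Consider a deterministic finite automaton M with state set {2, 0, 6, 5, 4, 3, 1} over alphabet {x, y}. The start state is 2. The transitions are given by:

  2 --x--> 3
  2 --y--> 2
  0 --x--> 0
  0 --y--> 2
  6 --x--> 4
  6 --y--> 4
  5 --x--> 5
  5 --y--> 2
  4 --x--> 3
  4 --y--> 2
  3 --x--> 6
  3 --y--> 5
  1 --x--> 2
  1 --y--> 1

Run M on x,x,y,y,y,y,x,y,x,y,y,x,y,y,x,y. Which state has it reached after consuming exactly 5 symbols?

2

2 → 3 → 6 → 4 → 2 → 2
After 5 symbols: 2.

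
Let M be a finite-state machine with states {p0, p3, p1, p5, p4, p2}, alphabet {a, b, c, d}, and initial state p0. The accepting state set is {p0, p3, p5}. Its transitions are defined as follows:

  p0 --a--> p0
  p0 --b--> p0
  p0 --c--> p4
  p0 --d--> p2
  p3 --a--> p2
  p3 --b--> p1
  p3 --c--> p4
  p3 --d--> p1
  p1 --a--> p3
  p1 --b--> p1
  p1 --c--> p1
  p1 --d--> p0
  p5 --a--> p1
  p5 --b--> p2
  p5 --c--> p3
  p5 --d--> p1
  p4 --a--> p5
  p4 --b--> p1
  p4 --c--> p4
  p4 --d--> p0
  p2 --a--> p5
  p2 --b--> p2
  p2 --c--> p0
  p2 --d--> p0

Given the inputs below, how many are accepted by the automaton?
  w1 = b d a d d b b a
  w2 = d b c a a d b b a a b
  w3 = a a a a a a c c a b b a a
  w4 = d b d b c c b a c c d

w1: p0 → p0 → p2 → p5 → p1 → p0 → p0 → p0 → p0  → end p0, accepted
w2: p0 → p2 → p2 → p0 → p0 → p0 → p2 → p2 → p2 → p5 → p1 → p1  → end p1, rejected
w3: p0 → p0 → p0 → p0 → p0 → p0 → p0 → p4 → p4 → p5 → p2 → p2 → p5 → p1  → end p1, rejected
w4: p0 → p2 → p2 → p0 → p0 → p4 → p4 → p1 → p3 → p4 → p4 → p0  → end p0, accepted

2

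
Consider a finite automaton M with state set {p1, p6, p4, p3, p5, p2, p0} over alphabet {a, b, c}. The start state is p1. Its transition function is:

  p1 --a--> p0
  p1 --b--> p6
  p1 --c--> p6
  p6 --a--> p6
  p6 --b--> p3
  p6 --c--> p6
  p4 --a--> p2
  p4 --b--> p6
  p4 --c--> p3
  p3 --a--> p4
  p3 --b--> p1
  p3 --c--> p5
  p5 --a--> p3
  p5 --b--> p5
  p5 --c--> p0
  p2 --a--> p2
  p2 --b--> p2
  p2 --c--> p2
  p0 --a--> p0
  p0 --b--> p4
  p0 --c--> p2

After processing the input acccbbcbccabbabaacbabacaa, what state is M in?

p2

start at p1
read 'a': p1 → p0
read 'c': p0 → p2
read 'c': p2 → p2
read 'c': p2 → p2
read 'b': p2 → p2
read 'b': p2 → p2
read 'c': p2 → p2
read 'b': p2 → p2
read 'c': p2 → p2
read 'c': p2 → p2
read 'a': p2 → p2
read 'b': p2 → p2
read 'b': p2 → p2
read 'a': p2 → p2
read 'b': p2 → p2
read 'a': p2 → p2
read 'a': p2 → p2
read 'c': p2 → p2
read 'b': p2 → p2
read 'a': p2 → p2
read 'b': p2 → p2
read 'a': p2 → p2
read 'c': p2 → p2
read 'a': p2 → p2
read 'a': p2 → p2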